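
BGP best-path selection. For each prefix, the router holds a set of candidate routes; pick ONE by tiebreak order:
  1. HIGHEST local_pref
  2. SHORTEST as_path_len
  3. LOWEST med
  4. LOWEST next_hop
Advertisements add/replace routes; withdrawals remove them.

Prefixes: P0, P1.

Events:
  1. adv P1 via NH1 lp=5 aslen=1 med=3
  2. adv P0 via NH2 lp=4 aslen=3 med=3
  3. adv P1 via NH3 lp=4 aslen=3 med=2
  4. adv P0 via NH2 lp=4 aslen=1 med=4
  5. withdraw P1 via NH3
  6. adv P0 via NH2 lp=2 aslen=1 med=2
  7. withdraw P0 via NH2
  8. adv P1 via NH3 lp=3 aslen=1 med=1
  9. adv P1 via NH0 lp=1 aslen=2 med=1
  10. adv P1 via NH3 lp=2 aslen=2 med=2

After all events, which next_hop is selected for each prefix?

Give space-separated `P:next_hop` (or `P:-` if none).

Answer: P0:- P1:NH1

Derivation:
Op 1: best P0=- P1=NH1
Op 2: best P0=NH2 P1=NH1
Op 3: best P0=NH2 P1=NH1
Op 4: best P0=NH2 P1=NH1
Op 5: best P0=NH2 P1=NH1
Op 6: best P0=NH2 P1=NH1
Op 7: best P0=- P1=NH1
Op 8: best P0=- P1=NH1
Op 9: best P0=- P1=NH1
Op 10: best P0=- P1=NH1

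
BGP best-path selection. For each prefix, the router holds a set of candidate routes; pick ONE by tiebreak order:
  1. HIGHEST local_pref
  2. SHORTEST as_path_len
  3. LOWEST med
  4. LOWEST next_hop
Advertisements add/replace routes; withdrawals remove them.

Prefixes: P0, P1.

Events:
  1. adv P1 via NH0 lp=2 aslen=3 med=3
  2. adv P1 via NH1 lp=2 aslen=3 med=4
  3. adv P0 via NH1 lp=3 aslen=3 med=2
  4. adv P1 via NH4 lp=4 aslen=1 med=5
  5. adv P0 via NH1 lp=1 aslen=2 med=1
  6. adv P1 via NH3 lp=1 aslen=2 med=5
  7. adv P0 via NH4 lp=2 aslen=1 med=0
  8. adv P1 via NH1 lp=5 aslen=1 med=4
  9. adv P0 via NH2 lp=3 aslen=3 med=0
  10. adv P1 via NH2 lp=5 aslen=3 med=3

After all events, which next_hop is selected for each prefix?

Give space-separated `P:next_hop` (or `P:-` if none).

Answer: P0:NH2 P1:NH1

Derivation:
Op 1: best P0=- P1=NH0
Op 2: best P0=- P1=NH0
Op 3: best P0=NH1 P1=NH0
Op 4: best P0=NH1 P1=NH4
Op 5: best P0=NH1 P1=NH4
Op 6: best P0=NH1 P1=NH4
Op 7: best P0=NH4 P1=NH4
Op 8: best P0=NH4 P1=NH1
Op 9: best P0=NH2 P1=NH1
Op 10: best P0=NH2 P1=NH1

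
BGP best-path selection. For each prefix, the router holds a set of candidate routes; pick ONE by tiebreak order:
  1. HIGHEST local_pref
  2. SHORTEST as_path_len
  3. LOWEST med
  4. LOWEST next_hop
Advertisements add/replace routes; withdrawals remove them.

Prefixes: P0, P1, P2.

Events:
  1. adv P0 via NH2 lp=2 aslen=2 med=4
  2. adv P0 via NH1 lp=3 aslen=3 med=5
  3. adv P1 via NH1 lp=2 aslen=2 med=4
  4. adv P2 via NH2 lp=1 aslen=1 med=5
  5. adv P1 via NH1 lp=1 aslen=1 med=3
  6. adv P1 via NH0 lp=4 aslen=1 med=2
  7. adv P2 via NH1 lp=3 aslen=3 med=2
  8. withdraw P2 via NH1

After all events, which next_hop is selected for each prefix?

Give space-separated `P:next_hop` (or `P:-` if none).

Op 1: best P0=NH2 P1=- P2=-
Op 2: best P0=NH1 P1=- P2=-
Op 3: best P0=NH1 P1=NH1 P2=-
Op 4: best P0=NH1 P1=NH1 P2=NH2
Op 5: best P0=NH1 P1=NH1 P2=NH2
Op 6: best P0=NH1 P1=NH0 P2=NH2
Op 7: best P0=NH1 P1=NH0 P2=NH1
Op 8: best P0=NH1 P1=NH0 P2=NH2

Answer: P0:NH1 P1:NH0 P2:NH2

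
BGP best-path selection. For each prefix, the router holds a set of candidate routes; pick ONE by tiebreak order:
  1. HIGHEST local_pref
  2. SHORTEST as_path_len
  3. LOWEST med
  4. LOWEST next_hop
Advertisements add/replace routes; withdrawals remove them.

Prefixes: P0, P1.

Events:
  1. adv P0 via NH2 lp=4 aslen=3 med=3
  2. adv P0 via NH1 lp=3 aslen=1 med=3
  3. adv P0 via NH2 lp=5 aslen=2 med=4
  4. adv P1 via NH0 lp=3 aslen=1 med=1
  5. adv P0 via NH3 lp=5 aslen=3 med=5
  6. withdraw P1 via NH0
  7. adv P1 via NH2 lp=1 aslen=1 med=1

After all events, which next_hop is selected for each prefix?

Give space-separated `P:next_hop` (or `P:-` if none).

Answer: P0:NH2 P1:NH2

Derivation:
Op 1: best P0=NH2 P1=-
Op 2: best P0=NH2 P1=-
Op 3: best P0=NH2 P1=-
Op 4: best P0=NH2 P1=NH0
Op 5: best P0=NH2 P1=NH0
Op 6: best P0=NH2 P1=-
Op 7: best P0=NH2 P1=NH2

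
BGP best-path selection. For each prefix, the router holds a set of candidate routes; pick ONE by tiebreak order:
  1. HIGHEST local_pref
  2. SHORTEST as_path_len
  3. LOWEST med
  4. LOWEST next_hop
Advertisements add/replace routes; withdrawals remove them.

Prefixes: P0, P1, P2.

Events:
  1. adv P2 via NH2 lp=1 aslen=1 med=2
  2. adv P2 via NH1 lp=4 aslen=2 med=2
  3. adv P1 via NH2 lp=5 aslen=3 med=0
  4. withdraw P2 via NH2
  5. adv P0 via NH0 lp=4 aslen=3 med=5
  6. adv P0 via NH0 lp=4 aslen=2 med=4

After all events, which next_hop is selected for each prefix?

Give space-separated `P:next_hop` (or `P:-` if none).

Answer: P0:NH0 P1:NH2 P2:NH1

Derivation:
Op 1: best P0=- P1=- P2=NH2
Op 2: best P0=- P1=- P2=NH1
Op 3: best P0=- P1=NH2 P2=NH1
Op 4: best P0=- P1=NH2 P2=NH1
Op 5: best P0=NH0 P1=NH2 P2=NH1
Op 6: best P0=NH0 P1=NH2 P2=NH1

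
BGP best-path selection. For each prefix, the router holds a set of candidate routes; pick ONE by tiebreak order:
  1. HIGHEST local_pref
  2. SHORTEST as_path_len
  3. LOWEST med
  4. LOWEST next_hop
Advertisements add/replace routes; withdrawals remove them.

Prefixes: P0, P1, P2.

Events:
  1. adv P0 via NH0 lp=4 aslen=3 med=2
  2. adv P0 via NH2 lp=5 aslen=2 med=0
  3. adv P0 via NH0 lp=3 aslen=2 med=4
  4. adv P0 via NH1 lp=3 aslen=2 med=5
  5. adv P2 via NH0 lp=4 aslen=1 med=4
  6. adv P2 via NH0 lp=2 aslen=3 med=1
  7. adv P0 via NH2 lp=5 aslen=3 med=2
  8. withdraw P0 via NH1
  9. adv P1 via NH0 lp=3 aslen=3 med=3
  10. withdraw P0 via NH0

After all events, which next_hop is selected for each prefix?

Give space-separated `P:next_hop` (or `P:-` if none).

Answer: P0:NH2 P1:NH0 P2:NH0

Derivation:
Op 1: best P0=NH0 P1=- P2=-
Op 2: best P0=NH2 P1=- P2=-
Op 3: best P0=NH2 P1=- P2=-
Op 4: best P0=NH2 P1=- P2=-
Op 5: best P0=NH2 P1=- P2=NH0
Op 6: best P0=NH2 P1=- P2=NH0
Op 7: best P0=NH2 P1=- P2=NH0
Op 8: best P0=NH2 P1=- P2=NH0
Op 9: best P0=NH2 P1=NH0 P2=NH0
Op 10: best P0=NH2 P1=NH0 P2=NH0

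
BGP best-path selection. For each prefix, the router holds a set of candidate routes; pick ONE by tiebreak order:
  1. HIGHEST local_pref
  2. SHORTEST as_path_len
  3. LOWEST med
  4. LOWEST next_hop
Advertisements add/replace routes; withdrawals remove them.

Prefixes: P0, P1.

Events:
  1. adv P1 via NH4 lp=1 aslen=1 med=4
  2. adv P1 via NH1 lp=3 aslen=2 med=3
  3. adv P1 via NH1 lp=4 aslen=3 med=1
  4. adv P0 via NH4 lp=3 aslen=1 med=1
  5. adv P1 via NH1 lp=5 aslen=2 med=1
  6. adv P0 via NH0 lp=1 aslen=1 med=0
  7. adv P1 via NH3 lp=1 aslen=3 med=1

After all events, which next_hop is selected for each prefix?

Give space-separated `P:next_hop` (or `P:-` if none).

Op 1: best P0=- P1=NH4
Op 2: best P0=- P1=NH1
Op 3: best P0=- P1=NH1
Op 4: best P0=NH4 P1=NH1
Op 5: best P0=NH4 P1=NH1
Op 6: best P0=NH4 P1=NH1
Op 7: best P0=NH4 P1=NH1

Answer: P0:NH4 P1:NH1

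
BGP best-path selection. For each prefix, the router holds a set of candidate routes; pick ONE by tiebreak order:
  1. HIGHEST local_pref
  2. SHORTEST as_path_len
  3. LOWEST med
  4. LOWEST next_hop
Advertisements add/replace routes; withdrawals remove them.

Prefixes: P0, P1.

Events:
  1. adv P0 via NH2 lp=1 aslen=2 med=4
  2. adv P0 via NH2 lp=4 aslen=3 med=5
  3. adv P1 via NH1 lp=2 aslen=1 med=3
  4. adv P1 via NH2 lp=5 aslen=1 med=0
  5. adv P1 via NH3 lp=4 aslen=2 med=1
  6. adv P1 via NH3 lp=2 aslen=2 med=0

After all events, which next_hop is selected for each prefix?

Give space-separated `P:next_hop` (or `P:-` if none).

Answer: P0:NH2 P1:NH2

Derivation:
Op 1: best P0=NH2 P1=-
Op 2: best P0=NH2 P1=-
Op 3: best P0=NH2 P1=NH1
Op 4: best P0=NH2 P1=NH2
Op 5: best P0=NH2 P1=NH2
Op 6: best P0=NH2 P1=NH2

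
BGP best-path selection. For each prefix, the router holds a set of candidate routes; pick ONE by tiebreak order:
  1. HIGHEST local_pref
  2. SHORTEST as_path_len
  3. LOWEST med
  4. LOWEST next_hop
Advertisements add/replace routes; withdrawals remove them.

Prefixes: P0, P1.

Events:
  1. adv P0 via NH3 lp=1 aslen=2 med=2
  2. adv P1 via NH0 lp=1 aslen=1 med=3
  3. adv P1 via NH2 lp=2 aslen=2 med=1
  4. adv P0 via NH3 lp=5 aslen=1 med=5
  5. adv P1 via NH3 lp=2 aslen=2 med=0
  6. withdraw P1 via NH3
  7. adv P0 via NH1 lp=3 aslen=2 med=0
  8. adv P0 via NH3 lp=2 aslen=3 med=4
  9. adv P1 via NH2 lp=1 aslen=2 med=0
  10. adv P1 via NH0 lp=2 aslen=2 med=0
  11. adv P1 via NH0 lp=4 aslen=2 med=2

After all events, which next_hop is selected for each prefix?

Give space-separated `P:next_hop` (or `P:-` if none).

Answer: P0:NH1 P1:NH0

Derivation:
Op 1: best P0=NH3 P1=-
Op 2: best P0=NH3 P1=NH0
Op 3: best P0=NH3 P1=NH2
Op 4: best P0=NH3 P1=NH2
Op 5: best P0=NH3 P1=NH3
Op 6: best P0=NH3 P1=NH2
Op 7: best P0=NH3 P1=NH2
Op 8: best P0=NH1 P1=NH2
Op 9: best P0=NH1 P1=NH0
Op 10: best P0=NH1 P1=NH0
Op 11: best P0=NH1 P1=NH0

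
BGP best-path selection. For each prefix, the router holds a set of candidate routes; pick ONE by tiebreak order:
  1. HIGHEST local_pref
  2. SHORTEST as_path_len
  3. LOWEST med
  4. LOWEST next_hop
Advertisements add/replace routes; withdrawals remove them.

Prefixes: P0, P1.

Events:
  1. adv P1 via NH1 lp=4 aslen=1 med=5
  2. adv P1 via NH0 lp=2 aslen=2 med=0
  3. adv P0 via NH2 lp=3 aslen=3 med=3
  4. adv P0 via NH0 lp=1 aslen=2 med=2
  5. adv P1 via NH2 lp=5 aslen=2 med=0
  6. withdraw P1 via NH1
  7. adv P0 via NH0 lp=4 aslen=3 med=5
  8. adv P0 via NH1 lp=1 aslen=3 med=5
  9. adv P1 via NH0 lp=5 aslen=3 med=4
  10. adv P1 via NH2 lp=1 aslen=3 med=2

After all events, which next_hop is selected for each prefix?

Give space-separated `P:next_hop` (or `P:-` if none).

Op 1: best P0=- P1=NH1
Op 2: best P0=- P1=NH1
Op 3: best P0=NH2 P1=NH1
Op 4: best P0=NH2 P1=NH1
Op 5: best P0=NH2 P1=NH2
Op 6: best P0=NH2 P1=NH2
Op 7: best P0=NH0 P1=NH2
Op 8: best P0=NH0 P1=NH2
Op 9: best P0=NH0 P1=NH2
Op 10: best P0=NH0 P1=NH0

Answer: P0:NH0 P1:NH0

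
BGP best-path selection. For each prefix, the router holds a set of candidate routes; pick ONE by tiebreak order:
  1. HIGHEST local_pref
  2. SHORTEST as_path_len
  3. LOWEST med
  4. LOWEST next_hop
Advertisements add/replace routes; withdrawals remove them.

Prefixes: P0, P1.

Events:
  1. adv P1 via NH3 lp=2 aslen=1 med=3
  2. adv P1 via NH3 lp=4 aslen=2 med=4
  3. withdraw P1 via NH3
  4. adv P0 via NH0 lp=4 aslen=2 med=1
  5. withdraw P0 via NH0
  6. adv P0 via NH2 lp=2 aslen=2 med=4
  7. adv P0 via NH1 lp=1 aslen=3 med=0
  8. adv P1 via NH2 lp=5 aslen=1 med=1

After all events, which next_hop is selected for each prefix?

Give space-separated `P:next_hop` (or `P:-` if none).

Answer: P0:NH2 P1:NH2

Derivation:
Op 1: best P0=- P1=NH3
Op 2: best P0=- P1=NH3
Op 3: best P0=- P1=-
Op 4: best P0=NH0 P1=-
Op 5: best P0=- P1=-
Op 6: best P0=NH2 P1=-
Op 7: best P0=NH2 P1=-
Op 8: best P0=NH2 P1=NH2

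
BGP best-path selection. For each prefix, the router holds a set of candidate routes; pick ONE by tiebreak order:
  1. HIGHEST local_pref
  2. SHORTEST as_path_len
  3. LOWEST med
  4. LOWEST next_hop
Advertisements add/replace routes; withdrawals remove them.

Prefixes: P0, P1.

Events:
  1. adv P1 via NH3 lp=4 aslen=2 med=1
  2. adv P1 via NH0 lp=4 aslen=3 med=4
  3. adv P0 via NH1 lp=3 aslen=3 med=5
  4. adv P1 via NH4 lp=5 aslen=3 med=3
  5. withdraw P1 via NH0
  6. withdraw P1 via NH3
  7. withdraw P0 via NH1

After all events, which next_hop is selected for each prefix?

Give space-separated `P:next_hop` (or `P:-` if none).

Op 1: best P0=- P1=NH3
Op 2: best P0=- P1=NH3
Op 3: best P0=NH1 P1=NH3
Op 4: best P0=NH1 P1=NH4
Op 5: best P0=NH1 P1=NH4
Op 6: best P0=NH1 P1=NH4
Op 7: best P0=- P1=NH4

Answer: P0:- P1:NH4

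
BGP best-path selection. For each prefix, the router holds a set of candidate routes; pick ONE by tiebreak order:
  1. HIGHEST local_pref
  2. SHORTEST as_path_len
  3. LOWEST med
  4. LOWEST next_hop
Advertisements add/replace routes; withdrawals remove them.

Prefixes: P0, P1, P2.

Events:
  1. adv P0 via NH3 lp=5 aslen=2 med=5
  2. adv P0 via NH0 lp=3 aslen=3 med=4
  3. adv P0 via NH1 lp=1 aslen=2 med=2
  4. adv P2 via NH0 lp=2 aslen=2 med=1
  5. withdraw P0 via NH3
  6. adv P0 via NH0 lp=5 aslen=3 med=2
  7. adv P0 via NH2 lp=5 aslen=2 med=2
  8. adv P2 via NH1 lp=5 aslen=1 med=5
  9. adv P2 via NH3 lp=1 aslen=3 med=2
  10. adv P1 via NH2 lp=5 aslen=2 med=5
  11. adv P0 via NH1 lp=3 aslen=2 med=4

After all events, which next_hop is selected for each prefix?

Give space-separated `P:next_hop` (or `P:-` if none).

Op 1: best P0=NH3 P1=- P2=-
Op 2: best P0=NH3 P1=- P2=-
Op 3: best P0=NH3 P1=- P2=-
Op 4: best P0=NH3 P1=- P2=NH0
Op 5: best P0=NH0 P1=- P2=NH0
Op 6: best P0=NH0 P1=- P2=NH0
Op 7: best P0=NH2 P1=- P2=NH0
Op 8: best P0=NH2 P1=- P2=NH1
Op 9: best P0=NH2 P1=- P2=NH1
Op 10: best P0=NH2 P1=NH2 P2=NH1
Op 11: best P0=NH2 P1=NH2 P2=NH1

Answer: P0:NH2 P1:NH2 P2:NH1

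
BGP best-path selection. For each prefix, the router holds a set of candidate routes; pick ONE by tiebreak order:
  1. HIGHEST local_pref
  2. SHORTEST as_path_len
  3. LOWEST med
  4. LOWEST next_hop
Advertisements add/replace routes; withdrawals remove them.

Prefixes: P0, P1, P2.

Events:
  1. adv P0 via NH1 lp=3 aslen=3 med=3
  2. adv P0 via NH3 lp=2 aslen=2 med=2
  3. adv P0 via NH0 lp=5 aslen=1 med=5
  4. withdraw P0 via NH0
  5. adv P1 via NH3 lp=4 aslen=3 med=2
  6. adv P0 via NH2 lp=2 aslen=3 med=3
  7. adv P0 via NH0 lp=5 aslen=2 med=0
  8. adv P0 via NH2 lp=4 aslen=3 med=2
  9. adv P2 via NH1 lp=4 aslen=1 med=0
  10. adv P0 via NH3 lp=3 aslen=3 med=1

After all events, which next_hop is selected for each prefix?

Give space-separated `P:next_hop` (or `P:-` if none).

Answer: P0:NH0 P1:NH3 P2:NH1

Derivation:
Op 1: best P0=NH1 P1=- P2=-
Op 2: best P0=NH1 P1=- P2=-
Op 3: best P0=NH0 P1=- P2=-
Op 4: best P0=NH1 P1=- P2=-
Op 5: best P0=NH1 P1=NH3 P2=-
Op 6: best P0=NH1 P1=NH3 P2=-
Op 7: best P0=NH0 P1=NH3 P2=-
Op 8: best P0=NH0 P1=NH3 P2=-
Op 9: best P0=NH0 P1=NH3 P2=NH1
Op 10: best P0=NH0 P1=NH3 P2=NH1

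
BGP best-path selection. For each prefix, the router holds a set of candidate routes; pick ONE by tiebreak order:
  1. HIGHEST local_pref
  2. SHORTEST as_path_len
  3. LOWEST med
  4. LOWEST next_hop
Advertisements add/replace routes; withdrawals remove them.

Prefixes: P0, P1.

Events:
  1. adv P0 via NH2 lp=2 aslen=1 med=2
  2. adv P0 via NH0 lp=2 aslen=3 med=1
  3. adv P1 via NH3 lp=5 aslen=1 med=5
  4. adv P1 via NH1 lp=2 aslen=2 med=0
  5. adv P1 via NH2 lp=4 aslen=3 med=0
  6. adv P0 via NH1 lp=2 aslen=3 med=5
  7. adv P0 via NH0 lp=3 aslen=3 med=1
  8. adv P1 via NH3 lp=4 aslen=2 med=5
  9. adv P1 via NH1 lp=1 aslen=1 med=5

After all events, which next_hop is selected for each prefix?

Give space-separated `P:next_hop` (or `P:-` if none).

Op 1: best P0=NH2 P1=-
Op 2: best P0=NH2 P1=-
Op 3: best P0=NH2 P1=NH3
Op 4: best P0=NH2 P1=NH3
Op 5: best P0=NH2 P1=NH3
Op 6: best P0=NH2 P1=NH3
Op 7: best P0=NH0 P1=NH3
Op 8: best P0=NH0 P1=NH3
Op 9: best P0=NH0 P1=NH3

Answer: P0:NH0 P1:NH3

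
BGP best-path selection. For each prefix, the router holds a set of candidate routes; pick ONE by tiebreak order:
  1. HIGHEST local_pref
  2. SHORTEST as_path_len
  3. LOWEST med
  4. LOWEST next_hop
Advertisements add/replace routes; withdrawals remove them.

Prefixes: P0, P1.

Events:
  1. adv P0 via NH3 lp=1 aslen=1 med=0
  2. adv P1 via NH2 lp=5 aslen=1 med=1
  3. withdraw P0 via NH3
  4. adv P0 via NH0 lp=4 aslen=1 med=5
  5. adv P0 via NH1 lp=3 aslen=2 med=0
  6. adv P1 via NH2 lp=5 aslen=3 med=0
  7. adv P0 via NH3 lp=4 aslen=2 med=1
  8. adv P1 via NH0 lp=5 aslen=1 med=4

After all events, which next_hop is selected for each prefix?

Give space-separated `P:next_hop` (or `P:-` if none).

Op 1: best P0=NH3 P1=-
Op 2: best P0=NH3 P1=NH2
Op 3: best P0=- P1=NH2
Op 4: best P0=NH0 P1=NH2
Op 5: best P0=NH0 P1=NH2
Op 6: best P0=NH0 P1=NH2
Op 7: best P0=NH0 P1=NH2
Op 8: best P0=NH0 P1=NH0

Answer: P0:NH0 P1:NH0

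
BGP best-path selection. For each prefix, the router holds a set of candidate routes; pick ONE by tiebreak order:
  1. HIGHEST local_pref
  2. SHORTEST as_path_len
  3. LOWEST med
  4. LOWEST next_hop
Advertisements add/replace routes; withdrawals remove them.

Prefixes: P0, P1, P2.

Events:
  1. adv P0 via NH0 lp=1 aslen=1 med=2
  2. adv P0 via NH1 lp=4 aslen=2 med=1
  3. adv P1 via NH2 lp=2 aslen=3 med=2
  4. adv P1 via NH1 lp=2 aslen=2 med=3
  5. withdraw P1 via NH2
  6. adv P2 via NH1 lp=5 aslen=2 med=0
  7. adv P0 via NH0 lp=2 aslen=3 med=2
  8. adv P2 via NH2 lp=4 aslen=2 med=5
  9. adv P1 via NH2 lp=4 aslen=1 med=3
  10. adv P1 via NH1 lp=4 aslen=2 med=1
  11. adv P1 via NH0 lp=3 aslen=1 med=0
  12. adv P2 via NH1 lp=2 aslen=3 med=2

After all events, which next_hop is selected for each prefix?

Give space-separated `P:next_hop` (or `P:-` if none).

Answer: P0:NH1 P1:NH2 P2:NH2

Derivation:
Op 1: best P0=NH0 P1=- P2=-
Op 2: best P0=NH1 P1=- P2=-
Op 3: best P0=NH1 P1=NH2 P2=-
Op 4: best P0=NH1 P1=NH1 P2=-
Op 5: best P0=NH1 P1=NH1 P2=-
Op 6: best P0=NH1 P1=NH1 P2=NH1
Op 7: best P0=NH1 P1=NH1 P2=NH1
Op 8: best P0=NH1 P1=NH1 P2=NH1
Op 9: best P0=NH1 P1=NH2 P2=NH1
Op 10: best P0=NH1 P1=NH2 P2=NH1
Op 11: best P0=NH1 P1=NH2 P2=NH1
Op 12: best P0=NH1 P1=NH2 P2=NH2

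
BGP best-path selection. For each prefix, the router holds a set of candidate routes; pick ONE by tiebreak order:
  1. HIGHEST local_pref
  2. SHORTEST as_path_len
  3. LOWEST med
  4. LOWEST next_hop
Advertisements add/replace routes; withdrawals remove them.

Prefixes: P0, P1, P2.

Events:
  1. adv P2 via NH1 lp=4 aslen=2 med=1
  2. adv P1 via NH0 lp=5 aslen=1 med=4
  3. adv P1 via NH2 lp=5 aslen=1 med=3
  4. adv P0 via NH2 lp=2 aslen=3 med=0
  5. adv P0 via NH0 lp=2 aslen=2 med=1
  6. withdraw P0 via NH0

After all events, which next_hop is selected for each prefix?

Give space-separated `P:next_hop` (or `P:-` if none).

Op 1: best P0=- P1=- P2=NH1
Op 2: best P0=- P1=NH0 P2=NH1
Op 3: best P0=- P1=NH2 P2=NH1
Op 4: best P0=NH2 P1=NH2 P2=NH1
Op 5: best P0=NH0 P1=NH2 P2=NH1
Op 6: best P0=NH2 P1=NH2 P2=NH1

Answer: P0:NH2 P1:NH2 P2:NH1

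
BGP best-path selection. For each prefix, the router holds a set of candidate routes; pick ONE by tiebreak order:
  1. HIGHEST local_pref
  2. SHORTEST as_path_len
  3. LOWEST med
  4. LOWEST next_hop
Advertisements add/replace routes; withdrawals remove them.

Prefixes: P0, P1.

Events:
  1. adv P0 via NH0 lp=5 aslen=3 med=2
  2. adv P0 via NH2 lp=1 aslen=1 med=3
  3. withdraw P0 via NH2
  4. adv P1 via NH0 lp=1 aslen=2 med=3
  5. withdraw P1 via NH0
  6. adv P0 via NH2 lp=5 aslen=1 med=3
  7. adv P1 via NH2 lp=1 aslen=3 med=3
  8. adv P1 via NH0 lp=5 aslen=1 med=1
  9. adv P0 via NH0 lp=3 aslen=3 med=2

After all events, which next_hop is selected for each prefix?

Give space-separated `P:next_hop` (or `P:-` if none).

Answer: P0:NH2 P1:NH0

Derivation:
Op 1: best P0=NH0 P1=-
Op 2: best P0=NH0 P1=-
Op 3: best P0=NH0 P1=-
Op 4: best P0=NH0 P1=NH0
Op 5: best P0=NH0 P1=-
Op 6: best P0=NH2 P1=-
Op 7: best P0=NH2 P1=NH2
Op 8: best P0=NH2 P1=NH0
Op 9: best P0=NH2 P1=NH0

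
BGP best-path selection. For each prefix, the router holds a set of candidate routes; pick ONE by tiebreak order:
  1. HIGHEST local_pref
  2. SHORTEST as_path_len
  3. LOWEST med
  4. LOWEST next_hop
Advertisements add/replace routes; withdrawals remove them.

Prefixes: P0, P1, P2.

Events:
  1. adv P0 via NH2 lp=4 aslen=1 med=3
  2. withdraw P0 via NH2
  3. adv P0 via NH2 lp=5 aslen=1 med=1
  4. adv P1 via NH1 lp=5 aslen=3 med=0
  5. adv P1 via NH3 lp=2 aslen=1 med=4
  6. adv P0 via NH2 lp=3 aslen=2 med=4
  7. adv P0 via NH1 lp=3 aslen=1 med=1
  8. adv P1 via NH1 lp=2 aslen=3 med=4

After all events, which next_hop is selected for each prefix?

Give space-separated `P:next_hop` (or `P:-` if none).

Op 1: best P0=NH2 P1=- P2=-
Op 2: best P0=- P1=- P2=-
Op 3: best P0=NH2 P1=- P2=-
Op 4: best P0=NH2 P1=NH1 P2=-
Op 5: best P0=NH2 P1=NH1 P2=-
Op 6: best P0=NH2 P1=NH1 P2=-
Op 7: best P0=NH1 P1=NH1 P2=-
Op 8: best P0=NH1 P1=NH3 P2=-

Answer: P0:NH1 P1:NH3 P2:-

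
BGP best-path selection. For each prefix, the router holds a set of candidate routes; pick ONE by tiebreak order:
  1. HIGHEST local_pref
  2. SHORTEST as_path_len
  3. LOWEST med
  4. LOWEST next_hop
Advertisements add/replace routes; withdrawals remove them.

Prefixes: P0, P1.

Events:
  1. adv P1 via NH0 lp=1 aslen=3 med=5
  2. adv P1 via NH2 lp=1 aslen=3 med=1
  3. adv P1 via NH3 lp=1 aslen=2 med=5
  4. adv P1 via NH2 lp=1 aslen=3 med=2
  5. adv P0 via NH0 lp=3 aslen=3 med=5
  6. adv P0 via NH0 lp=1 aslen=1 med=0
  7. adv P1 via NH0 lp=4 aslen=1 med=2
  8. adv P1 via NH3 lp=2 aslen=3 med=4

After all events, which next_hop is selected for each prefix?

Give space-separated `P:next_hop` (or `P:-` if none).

Op 1: best P0=- P1=NH0
Op 2: best P0=- P1=NH2
Op 3: best P0=- P1=NH3
Op 4: best P0=- P1=NH3
Op 5: best P0=NH0 P1=NH3
Op 6: best P0=NH0 P1=NH3
Op 7: best P0=NH0 P1=NH0
Op 8: best P0=NH0 P1=NH0

Answer: P0:NH0 P1:NH0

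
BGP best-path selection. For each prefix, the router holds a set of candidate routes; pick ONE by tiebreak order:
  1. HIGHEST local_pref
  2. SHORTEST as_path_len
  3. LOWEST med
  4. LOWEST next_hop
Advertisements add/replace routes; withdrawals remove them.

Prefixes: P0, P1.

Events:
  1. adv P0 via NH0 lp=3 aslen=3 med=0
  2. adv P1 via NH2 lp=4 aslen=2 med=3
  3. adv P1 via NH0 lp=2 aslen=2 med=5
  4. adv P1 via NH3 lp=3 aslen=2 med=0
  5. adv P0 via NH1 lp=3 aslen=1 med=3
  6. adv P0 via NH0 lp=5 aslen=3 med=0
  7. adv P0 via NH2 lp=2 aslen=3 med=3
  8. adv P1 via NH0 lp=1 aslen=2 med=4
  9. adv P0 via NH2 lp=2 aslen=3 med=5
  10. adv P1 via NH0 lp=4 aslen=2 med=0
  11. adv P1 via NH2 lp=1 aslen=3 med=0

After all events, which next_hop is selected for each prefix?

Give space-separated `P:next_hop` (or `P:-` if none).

Answer: P0:NH0 P1:NH0

Derivation:
Op 1: best P0=NH0 P1=-
Op 2: best P0=NH0 P1=NH2
Op 3: best P0=NH0 P1=NH2
Op 4: best P0=NH0 P1=NH2
Op 5: best P0=NH1 P1=NH2
Op 6: best P0=NH0 P1=NH2
Op 7: best P0=NH0 P1=NH2
Op 8: best P0=NH0 P1=NH2
Op 9: best P0=NH0 P1=NH2
Op 10: best P0=NH0 P1=NH0
Op 11: best P0=NH0 P1=NH0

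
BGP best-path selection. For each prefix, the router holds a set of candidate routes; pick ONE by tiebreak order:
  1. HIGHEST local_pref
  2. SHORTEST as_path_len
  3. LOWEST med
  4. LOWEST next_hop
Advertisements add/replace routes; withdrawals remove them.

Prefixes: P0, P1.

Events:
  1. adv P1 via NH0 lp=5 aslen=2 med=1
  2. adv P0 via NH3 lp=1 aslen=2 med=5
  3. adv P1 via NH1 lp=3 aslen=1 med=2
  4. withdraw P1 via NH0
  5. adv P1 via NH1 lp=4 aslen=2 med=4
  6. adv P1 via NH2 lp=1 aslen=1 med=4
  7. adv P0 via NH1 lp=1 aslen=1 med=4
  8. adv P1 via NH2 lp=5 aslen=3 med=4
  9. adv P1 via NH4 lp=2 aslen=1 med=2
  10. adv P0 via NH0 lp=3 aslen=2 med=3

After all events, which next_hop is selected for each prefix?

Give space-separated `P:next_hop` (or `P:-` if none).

Op 1: best P0=- P1=NH0
Op 2: best P0=NH3 P1=NH0
Op 3: best P0=NH3 P1=NH0
Op 4: best P0=NH3 P1=NH1
Op 5: best P0=NH3 P1=NH1
Op 6: best P0=NH3 P1=NH1
Op 7: best P0=NH1 P1=NH1
Op 8: best P0=NH1 P1=NH2
Op 9: best P0=NH1 P1=NH2
Op 10: best P0=NH0 P1=NH2

Answer: P0:NH0 P1:NH2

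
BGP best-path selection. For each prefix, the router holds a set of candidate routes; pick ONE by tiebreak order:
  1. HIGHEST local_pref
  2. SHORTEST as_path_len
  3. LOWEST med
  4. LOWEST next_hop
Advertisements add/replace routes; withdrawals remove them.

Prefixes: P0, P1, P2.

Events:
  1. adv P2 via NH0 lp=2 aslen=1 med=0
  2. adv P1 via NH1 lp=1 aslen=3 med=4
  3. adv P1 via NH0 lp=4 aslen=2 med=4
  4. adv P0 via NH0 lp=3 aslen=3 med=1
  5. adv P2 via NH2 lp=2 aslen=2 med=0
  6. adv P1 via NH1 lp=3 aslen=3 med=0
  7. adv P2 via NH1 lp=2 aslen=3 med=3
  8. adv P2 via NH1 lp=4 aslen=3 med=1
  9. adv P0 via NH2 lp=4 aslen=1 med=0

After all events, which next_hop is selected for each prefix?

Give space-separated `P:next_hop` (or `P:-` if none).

Answer: P0:NH2 P1:NH0 P2:NH1

Derivation:
Op 1: best P0=- P1=- P2=NH0
Op 2: best P0=- P1=NH1 P2=NH0
Op 3: best P0=- P1=NH0 P2=NH0
Op 4: best P0=NH0 P1=NH0 P2=NH0
Op 5: best P0=NH0 P1=NH0 P2=NH0
Op 6: best P0=NH0 P1=NH0 P2=NH0
Op 7: best P0=NH0 P1=NH0 P2=NH0
Op 8: best P0=NH0 P1=NH0 P2=NH1
Op 9: best P0=NH2 P1=NH0 P2=NH1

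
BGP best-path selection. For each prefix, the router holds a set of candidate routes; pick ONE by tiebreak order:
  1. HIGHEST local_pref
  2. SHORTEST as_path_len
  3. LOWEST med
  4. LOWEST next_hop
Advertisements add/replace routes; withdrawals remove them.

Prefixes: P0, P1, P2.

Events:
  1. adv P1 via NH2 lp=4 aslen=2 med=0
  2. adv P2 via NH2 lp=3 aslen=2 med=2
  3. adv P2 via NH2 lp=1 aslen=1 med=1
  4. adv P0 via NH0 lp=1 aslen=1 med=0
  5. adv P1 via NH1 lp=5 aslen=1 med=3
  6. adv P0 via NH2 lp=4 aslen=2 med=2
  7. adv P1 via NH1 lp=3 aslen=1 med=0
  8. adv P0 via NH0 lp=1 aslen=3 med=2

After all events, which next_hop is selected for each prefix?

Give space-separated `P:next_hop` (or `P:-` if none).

Op 1: best P0=- P1=NH2 P2=-
Op 2: best P0=- P1=NH2 P2=NH2
Op 3: best P0=- P1=NH2 P2=NH2
Op 4: best P0=NH0 P1=NH2 P2=NH2
Op 5: best P0=NH0 P1=NH1 P2=NH2
Op 6: best P0=NH2 P1=NH1 P2=NH2
Op 7: best P0=NH2 P1=NH2 P2=NH2
Op 8: best P0=NH2 P1=NH2 P2=NH2

Answer: P0:NH2 P1:NH2 P2:NH2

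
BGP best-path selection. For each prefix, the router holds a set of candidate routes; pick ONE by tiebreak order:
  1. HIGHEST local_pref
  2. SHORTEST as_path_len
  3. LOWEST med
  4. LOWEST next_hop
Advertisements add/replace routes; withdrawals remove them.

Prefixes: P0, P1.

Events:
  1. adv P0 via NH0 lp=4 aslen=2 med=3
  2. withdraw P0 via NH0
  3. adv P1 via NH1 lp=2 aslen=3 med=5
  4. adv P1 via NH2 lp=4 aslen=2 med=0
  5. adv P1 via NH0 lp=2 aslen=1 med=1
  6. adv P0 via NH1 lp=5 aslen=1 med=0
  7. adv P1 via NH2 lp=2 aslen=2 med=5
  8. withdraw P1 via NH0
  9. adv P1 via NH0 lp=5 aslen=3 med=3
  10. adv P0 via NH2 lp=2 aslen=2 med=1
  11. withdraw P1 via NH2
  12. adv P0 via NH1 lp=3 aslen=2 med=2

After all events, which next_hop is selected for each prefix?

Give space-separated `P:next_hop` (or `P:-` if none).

Answer: P0:NH1 P1:NH0

Derivation:
Op 1: best P0=NH0 P1=-
Op 2: best P0=- P1=-
Op 3: best P0=- P1=NH1
Op 4: best P0=- P1=NH2
Op 5: best P0=- P1=NH2
Op 6: best P0=NH1 P1=NH2
Op 7: best P0=NH1 P1=NH0
Op 8: best P0=NH1 P1=NH2
Op 9: best P0=NH1 P1=NH0
Op 10: best P0=NH1 P1=NH0
Op 11: best P0=NH1 P1=NH0
Op 12: best P0=NH1 P1=NH0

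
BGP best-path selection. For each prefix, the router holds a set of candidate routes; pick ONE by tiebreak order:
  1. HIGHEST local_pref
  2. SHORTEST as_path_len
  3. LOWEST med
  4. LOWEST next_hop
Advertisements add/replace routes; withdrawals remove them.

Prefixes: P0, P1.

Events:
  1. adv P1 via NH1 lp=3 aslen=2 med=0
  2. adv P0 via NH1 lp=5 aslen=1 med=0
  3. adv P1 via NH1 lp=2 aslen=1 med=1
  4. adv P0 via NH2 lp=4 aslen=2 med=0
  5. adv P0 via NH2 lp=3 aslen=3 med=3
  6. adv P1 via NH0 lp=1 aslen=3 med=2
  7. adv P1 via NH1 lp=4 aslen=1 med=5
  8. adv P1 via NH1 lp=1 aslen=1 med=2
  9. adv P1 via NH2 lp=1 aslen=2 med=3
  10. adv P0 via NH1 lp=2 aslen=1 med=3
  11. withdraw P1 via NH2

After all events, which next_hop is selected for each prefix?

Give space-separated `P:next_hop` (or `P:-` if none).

Answer: P0:NH2 P1:NH1

Derivation:
Op 1: best P0=- P1=NH1
Op 2: best P0=NH1 P1=NH1
Op 3: best P0=NH1 P1=NH1
Op 4: best P0=NH1 P1=NH1
Op 5: best P0=NH1 P1=NH1
Op 6: best P0=NH1 P1=NH1
Op 7: best P0=NH1 P1=NH1
Op 8: best P0=NH1 P1=NH1
Op 9: best P0=NH1 P1=NH1
Op 10: best P0=NH2 P1=NH1
Op 11: best P0=NH2 P1=NH1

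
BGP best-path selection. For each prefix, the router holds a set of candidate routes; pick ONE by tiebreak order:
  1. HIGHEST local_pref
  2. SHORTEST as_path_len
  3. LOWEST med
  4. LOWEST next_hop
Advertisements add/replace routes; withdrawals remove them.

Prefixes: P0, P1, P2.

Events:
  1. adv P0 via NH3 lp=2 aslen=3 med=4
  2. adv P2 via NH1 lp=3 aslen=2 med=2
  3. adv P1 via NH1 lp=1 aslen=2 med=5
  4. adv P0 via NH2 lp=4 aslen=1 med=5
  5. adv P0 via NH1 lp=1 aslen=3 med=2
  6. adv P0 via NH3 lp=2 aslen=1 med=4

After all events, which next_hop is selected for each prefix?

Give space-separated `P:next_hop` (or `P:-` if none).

Op 1: best P0=NH3 P1=- P2=-
Op 2: best P0=NH3 P1=- P2=NH1
Op 3: best P0=NH3 P1=NH1 P2=NH1
Op 4: best P0=NH2 P1=NH1 P2=NH1
Op 5: best P0=NH2 P1=NH1 P2=NH1
Op 6: best P0=NH2 P1=NH1 P2=NH1

Answer: P0:NH2 P1:NH1 P2:NH1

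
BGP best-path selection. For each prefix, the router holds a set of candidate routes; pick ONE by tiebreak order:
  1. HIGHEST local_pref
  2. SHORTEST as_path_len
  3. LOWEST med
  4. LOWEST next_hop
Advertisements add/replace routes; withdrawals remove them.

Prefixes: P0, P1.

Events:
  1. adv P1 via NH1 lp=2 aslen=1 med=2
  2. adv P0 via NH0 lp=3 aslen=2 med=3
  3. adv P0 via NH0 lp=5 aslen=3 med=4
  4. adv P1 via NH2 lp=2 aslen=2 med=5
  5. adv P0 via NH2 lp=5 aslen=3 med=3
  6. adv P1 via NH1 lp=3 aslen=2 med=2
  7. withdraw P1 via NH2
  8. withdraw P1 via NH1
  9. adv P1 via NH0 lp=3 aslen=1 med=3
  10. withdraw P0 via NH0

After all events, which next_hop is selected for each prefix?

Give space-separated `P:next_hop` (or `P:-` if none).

Op 1: best P0=- P1=NH1
Op 2: best P0=NH0 P1=NH1
Op 3: best P0=NH0 P1=NH1
Op 4: best P0=NH0 P1=NH1
Op 5: best P0=NH2 P1=NH1
Op 6: best P0=NH2 P1=NH1
Op 7: best P0=NH2 P1=NH1
Op 8: best P0=NH2 P1=-
Op 9: best P0=NH2 P1=NH0
Op 10: best P0=NH2 P1=NH0

Answer: P0:NH2 P1:NH0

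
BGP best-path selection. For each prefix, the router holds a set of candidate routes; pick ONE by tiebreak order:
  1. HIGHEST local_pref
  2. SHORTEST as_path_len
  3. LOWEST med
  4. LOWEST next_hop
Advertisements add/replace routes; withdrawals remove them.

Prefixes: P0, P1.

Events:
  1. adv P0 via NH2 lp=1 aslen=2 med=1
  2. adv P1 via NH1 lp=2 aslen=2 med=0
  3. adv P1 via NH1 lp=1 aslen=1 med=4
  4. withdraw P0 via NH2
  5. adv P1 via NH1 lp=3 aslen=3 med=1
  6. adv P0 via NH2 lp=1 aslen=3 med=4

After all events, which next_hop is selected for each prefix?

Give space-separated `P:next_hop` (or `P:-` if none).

Answer: P0:NH2 P1:NH1

Derivation:
Op 1: best P0=NH2 P1=-
Op 2: best P0=NH2 P1=NH1
Op 3: best P0=NH2 P1=NH1
Op 4: best P0=- P1=NH1
Op 5: best P0=- P1=NH1
Op 6: best P0=NH2 P1=NH1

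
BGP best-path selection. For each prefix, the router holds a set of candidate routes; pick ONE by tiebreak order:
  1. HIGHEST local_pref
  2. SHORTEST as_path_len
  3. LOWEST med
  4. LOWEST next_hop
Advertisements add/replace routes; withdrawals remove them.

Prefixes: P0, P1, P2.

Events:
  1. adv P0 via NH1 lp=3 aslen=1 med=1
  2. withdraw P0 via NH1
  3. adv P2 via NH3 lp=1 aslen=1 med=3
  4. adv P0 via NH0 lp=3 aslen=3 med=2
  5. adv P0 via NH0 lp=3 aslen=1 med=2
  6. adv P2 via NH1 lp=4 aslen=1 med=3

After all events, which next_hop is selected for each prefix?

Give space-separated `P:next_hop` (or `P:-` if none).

Op 1: best P0=NH1 P1=- P2=-
Op 2: best P0=- P1=- P2=-
Op 3: best P0=- P1=- P2=NH3
Op 4: best P0=NH0 P1=- P2=NH3
Op 5: best P0=NH0 P1=- P2=NH3
Op 6: best P0=NH0 P1=- P2=NH1

Answer: P0:NH0 P1:- P2:NH1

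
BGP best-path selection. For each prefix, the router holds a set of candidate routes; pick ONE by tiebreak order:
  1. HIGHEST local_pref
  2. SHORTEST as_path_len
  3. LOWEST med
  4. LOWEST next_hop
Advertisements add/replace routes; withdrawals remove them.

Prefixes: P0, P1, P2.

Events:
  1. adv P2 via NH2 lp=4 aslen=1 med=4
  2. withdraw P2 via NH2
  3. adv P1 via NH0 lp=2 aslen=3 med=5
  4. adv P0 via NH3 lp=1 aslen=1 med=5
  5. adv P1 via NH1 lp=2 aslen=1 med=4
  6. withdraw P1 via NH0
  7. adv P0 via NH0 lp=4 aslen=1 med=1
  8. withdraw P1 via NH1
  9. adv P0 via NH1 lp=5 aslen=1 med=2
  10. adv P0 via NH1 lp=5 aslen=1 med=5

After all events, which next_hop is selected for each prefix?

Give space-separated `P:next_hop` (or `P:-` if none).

Op 1: best P0=- P1=- P2=NH2
Op 2: best P0=- P1=- P2=-
Op 3: best P0=- P1=NH0 P2=-
Op 4: best P0=NH3 P1=NH0 P2=-
Op 5: best P0=NH3 P1=NH1 P2=-
Op 6: best P0=NH3 P1=NH1 P2=-
Op 7: best P0=NH0 P1=NH1 P2=-
Op 8: best P0=NH0 P1=- P2=-
Op 9: best P0=NH1 P1=- P2=-
Op 10: best P0=NH1 P1=- P2=-

Answer: P0:NH1 P1:- P2:-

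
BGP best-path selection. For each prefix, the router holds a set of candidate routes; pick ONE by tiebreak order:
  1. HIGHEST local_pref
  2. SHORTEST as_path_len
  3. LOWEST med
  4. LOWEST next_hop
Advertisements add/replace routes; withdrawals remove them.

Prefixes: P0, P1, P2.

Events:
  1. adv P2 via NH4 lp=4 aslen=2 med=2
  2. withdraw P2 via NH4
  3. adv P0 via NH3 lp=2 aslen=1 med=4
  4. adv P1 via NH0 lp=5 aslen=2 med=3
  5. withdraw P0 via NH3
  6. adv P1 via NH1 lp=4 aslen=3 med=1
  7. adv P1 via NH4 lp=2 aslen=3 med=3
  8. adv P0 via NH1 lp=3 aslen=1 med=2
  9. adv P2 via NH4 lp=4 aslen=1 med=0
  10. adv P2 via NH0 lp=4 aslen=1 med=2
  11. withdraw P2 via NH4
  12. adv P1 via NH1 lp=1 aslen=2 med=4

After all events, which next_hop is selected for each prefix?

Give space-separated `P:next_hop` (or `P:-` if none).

Answer: P0:NH1 P1:NH0 P2:NH0

Derivation:
Op 1: best P0=- P1=- P2=NH4
Op 2: best P0=- P1=- P2=-
Op 3: best P0=NH3 P1=- P2=-
Op 4: best P0=NH3 P1=NH0 P2=-
Op 5: best P0=- P1=NH0 P2=-
Op 6: best P0=- P1=NH0 P2=-
Op 7: best P0=- P1=NH0 P2=-
Op 8: best P0=NH1 P1=NH0 P2=-
Op 9: best P0=NH1 P1=NH0 P2=NH4
Op 10: best P0=NH1 P1=NH0 P2=NH4
Op 11: best P0=NH1 P1=NH0 P2=NH0
Op 12: best P0=NH1 P1=NH0 P2=NH0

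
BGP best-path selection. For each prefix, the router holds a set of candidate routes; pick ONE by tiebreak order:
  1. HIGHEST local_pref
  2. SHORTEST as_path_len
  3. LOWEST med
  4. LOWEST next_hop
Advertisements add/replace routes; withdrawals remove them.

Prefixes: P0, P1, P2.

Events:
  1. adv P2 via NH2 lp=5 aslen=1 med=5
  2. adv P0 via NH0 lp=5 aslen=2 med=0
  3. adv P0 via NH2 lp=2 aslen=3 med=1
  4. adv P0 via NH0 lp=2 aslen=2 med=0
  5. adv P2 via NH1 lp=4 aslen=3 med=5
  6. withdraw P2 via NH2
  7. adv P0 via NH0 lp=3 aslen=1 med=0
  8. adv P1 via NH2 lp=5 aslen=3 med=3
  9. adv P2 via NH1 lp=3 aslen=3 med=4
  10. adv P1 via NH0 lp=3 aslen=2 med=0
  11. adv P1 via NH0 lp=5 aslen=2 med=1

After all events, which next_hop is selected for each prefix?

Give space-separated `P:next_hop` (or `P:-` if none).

Answer: P0:NH0 P1:NH0 P2:NH1

Derivation:
Op 1: best P0=- P1=- P2=NH2
Op 2: best P0=NH0 P1=- P2=NH2
Op 3: best P0=NH0 P1=- P2=NH2
Op 4: best P0=NH0 P1=- P2=NH2
Op 5: best P0=NH0 P1=- P2=NH2
Op 6: best P0=NH0 P1=- P2=NH1
Op 7: best P0=NH0 P1=- P2=NH1
Op 8: best P0=NH0 P1=NH2 P2=NH1
Op 9: best P0=NH0 P1=NH2 P2=NH1
Op 10: best P0=NH0 P1=NH2 P2=NH1
Op 11: best P0=NH0 P1=NH0 P2=NH1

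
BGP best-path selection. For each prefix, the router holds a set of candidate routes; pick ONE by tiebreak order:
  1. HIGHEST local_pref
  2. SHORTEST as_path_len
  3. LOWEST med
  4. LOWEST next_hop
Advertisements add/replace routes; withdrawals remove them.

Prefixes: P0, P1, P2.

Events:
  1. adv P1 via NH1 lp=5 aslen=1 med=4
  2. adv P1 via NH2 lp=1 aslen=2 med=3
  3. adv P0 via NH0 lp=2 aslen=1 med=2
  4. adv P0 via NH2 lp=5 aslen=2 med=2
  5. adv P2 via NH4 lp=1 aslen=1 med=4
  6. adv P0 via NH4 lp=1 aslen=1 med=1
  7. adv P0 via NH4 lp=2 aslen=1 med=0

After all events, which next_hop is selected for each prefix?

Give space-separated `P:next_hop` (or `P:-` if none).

Op 1: best P0=- P1=NH1 P2=-
Op 2: best P0=- P1=NH1 P2=-
Op 3: best P0=NH0 P1=NH1 P2=-
Op 4: best P0=NH2 P1=NH1 P2=-
Op 5: best P0=NH2 P1=NH1 P2=NH4
Op 6: best P0=NH2 P1=NH1 P2=NH4
Op 7: best P0=NH2 P1=NH1 P2=NH4

Answer: P0:NH2 P1:NH1 P2:NH4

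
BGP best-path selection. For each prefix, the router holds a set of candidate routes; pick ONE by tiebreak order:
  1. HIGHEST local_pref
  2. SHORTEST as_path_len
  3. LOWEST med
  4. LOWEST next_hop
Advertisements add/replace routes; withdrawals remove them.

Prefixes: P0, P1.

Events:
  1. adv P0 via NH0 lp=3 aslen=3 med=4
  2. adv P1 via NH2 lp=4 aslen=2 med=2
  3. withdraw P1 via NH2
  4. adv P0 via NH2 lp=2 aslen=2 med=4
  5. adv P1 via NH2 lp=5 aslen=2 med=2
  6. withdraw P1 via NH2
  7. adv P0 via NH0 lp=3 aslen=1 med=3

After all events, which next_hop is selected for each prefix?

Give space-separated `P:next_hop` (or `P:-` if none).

Answer: P0:NH0 P1:-

Derivation:
Op 1: best P0=NH0 P1=-
Op 2: best P0=NH0 P1=NH2
Op 3: best P0=NH0 P1=-
Op 4: best P0=NH0 P1=-
Op 5: best P0=NH0 P1=NH2
Op 6: best P0=NH0 P1=-
Op 7: best P0=NH0 P1=-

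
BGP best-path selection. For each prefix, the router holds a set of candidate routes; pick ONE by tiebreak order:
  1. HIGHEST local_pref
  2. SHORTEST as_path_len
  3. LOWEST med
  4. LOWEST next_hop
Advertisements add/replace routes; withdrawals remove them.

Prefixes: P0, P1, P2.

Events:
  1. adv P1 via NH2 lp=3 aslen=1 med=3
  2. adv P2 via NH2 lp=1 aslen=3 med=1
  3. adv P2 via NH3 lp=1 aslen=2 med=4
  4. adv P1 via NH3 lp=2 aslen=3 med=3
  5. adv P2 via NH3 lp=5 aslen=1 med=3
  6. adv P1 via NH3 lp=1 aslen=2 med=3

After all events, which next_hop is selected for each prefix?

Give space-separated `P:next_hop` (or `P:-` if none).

Answer: P0:- P1:NH2 P2:NH3

Derivation:
Op 1: best P0=- P1=NH2 P2=-
Op 2: best P0=- P1=NH2 P2=NH2
Op 3: best P0=- P1=NH2 P2=NH3
Op 4: best P0=- P1=NH2 P2=NH3
Op 5: best P0=- P1=NH2 P2=NH3
Op 6: best P0=- P1=NH2 P2=NH3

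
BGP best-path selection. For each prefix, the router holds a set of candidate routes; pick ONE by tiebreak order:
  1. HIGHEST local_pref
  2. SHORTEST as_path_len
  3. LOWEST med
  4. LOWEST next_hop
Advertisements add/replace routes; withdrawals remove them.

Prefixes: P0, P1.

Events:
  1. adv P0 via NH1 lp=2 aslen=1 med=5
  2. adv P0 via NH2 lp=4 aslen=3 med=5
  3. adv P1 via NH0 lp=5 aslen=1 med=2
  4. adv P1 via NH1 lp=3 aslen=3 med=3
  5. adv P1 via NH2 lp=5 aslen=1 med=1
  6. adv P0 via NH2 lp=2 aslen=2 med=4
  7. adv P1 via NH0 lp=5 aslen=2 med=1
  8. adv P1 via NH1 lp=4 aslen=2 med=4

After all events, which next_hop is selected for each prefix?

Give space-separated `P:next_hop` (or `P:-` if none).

Answer: P0:NH1 P1:NH2

Derivation:
Op 1: best P0=NH1 P1=-
Op 2: best P0=NH2 P1=-
Op 3: best P0=NH2 P1=NH0
Op 4: best P0=NH2 P1=NH0
Op 5: best P0=NH2 P1=NH2
Op 6: best P0=NH1 P1=NH2
Op 7: best P0=NH1 P1=NH2
Op 8: best P0=NH1 P1=NH2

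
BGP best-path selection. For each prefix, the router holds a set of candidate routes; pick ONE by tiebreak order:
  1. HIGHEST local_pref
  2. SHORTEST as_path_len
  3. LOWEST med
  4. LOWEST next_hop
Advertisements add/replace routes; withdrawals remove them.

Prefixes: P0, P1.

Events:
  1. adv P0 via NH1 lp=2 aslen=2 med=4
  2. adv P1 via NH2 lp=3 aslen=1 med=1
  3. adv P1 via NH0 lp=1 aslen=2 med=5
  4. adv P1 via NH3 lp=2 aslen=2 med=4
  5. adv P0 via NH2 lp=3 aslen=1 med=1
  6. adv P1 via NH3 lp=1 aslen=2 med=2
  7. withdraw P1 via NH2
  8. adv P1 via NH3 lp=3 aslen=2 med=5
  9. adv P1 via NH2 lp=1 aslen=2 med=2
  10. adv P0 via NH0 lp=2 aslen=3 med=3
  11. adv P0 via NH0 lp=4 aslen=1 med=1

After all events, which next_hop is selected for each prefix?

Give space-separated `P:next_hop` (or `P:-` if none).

Answer: P0:NH0 P1:NH3

Derivation:
Op 1: best P0=NH1 P1=-
Op 2: best P0=NH1 P1=NH2
Op 3: best P0=NH1 P1=NH2
Op 4: best P0=NH1 P1=NH2
Op 5: best P0=NH2 P1=NH2
Op 6: best P0=NH2 P1=NH2
Op 7: best P0=NH2 P1=NH3
Op 8: best P0=NH2 P1=NH3
Op 9: best P0=NH2 P1=NH3
Op 10: best P0=NH2 P1=NH3
Op 11: best P0=NH0 P1=NH3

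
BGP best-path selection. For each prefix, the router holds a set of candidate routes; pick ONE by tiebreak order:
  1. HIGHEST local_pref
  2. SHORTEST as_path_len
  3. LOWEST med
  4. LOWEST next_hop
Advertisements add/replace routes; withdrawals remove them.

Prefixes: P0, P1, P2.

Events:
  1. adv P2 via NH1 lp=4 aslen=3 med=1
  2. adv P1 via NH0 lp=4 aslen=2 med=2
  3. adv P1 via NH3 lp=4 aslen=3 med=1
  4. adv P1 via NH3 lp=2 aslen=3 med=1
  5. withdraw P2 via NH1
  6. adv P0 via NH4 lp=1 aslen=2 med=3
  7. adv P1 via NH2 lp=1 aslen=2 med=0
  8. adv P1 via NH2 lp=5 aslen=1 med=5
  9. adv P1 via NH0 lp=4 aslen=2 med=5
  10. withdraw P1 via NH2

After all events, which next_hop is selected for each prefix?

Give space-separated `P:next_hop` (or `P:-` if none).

Answer: P0:NH4 P1:NH0 P2:-

Derivation:
Op 1: best P0=- P1=- P2=NH1
Op 2: best P0=- P1=NH0 P2=NH1
Op 3: best P0=- P1=NH0 P2=NH1
Op 4: best P0=- P1=NH0 P2=NH1
Op 5: best P0=- P1=NH0 P2=-
Op 6: best P0=NH4 P1=NH0 P2=-
Op 7: best P0=NH4 P1=NH0 P2=-
Op 8: best P0=NH4 P1=NH2 P2=-
Op 9: best P0=NH4 P1=NH2 P2=-
Op 10: best P0=NH4 P1=NH0 P2=-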